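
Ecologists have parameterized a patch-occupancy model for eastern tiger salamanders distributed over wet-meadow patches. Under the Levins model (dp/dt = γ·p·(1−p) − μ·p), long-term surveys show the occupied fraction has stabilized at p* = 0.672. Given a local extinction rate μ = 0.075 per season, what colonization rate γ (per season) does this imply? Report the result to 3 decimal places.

0.229

At equilibrium γ(1−p*) = μ, so γ = μ/(1−p*).
γ = 0.075/(1 − 0.672) = 0.075/0.3280 = 0.2287.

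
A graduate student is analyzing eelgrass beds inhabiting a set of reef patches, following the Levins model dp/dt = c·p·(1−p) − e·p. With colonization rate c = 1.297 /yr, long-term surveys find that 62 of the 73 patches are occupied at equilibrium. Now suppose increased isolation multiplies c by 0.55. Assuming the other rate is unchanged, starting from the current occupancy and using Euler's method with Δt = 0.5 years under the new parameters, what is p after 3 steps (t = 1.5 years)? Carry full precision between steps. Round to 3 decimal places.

Observed p* = 62/73 = 0.84932.
Balance c(1−p*) = e gives e = 1.297×(1 − 0.84932) = 0.19544.
Starting from p₀ = 0.84932; update p ← p + (dp/dt)·Δt with the new parameters.
step 1: Δp = -0.03735, p = 0.81197
step 2: Δp = -0.02489, p = 0.78708
step 3: Δp = -0.01714, p = 0.76994

0.770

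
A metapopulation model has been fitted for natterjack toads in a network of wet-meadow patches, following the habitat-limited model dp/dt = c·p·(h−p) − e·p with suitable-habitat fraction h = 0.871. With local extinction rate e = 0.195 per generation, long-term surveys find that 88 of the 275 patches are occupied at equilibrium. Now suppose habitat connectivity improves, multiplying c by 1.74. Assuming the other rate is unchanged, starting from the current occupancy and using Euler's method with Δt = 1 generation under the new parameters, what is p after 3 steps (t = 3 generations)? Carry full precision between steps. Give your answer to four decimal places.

Observed p* = 88/275 = 0.32000.
Balance c(h−p*) = e gives c = e/(0.871 − 0.32000) = 0.195/0.55100 = 0.35390.
Starting from p₀ = 0.32000; update p ← p + (dp/dt)·Δt with the new parameters.
  1  |  dp/dt·Δt = +0.046176  |  p_1 = 0.366176
  2  |  dp/dt·Δt = +0.042427  |  p_2 = 0.408603
  3  |  dp/dt·Δt = +0.036668  |  p_3 = 0.445271

0.4453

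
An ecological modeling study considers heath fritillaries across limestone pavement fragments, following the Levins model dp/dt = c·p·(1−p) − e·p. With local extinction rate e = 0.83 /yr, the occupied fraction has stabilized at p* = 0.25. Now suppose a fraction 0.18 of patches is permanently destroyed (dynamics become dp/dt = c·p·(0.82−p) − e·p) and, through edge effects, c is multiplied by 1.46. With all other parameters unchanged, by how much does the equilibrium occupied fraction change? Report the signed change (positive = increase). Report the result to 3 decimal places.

Balance c(1−p*) = e gives c = e/(1 − 0.25000) = 0.83/0.75000 = 1.10667.
New p* = 0.82 − e/c = 0.82 − 0.83000/1.61574 = 0.30630.
Δp* = 0.30630 − 0.25000 = +0.05630.

0.056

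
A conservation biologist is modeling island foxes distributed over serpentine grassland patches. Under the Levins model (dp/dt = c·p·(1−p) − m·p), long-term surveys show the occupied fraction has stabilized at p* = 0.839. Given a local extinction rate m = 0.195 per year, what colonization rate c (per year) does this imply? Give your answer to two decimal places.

At equilibrium c(1−p*) = m, so c = m/(1−p*).
c = 0.195/(1 − 0.839) = 0.195/0.1610 = 1.2112.

1.21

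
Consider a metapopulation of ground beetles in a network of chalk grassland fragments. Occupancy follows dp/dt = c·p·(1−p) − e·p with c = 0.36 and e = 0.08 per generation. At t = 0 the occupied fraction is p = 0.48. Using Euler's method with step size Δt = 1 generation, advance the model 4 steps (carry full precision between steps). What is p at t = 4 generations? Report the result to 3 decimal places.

Update rule: p ← p + [c·p·(1−p) − e·p]·Δt with Δt = 1.
t = 1: p = 0.48000 + (+0.05146) = 0.53146
t = 2: p = 0.53146 + (+0.04713) = 0.57858
t = 3: p = 0.57858 + (+0.04149) = 0.62007
t = 4: p = 0.62007 + (+0.03520) = 0.65528

0.655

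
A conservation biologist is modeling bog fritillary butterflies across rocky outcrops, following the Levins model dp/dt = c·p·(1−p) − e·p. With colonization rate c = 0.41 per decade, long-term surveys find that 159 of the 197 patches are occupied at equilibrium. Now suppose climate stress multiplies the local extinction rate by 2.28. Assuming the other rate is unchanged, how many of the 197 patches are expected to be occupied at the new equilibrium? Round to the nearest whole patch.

Observed p* = 159/197 = 0.80711.
Balance c(1−p*) = e gives e = 0.41×(1 − 0.80711) = 0.07908.
New p* = 1 − e/c = 1 − 0.18030/0.41000 = 0.56024.
Expected occupied = 197 × 0.56024 = 110.37 ≈ 110.

110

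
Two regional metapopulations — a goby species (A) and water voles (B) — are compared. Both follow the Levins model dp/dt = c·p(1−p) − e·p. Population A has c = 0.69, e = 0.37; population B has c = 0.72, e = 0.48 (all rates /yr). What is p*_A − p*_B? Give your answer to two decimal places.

0.13

A: p*_A = 1 − 0.37/0.69 = 0.4638.
B: p*_B = 1 − 0.48/0.72 = 0.3333.
p*_A − p*_B = 0.4638 − 0.3333 = 0.1304.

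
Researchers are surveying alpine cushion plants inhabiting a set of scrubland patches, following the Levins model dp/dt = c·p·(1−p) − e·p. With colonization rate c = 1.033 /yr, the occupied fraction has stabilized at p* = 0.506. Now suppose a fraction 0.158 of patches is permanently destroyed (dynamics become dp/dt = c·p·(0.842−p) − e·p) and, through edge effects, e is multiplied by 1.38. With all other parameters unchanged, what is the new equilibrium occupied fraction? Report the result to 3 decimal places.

Balance c(1−p*) = e gives e = 1.033×(1 − 0.50600) = 0.51030.
New p* = 0.842 − e/c = 0.842 − 0.70421/1.03300 = 0.16029.

0.160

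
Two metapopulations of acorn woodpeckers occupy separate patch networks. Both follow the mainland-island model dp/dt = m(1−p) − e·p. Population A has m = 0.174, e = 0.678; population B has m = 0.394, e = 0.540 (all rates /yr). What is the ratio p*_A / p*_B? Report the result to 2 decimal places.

0.48

A: p*_A = m/(m+e) = 0.174/0.8520 = 0.2042.
B: p*_B = 0.394/0.9340 = 0.4218.
p*_A / p*_B = 0.2042/0.4218 = 0.4841.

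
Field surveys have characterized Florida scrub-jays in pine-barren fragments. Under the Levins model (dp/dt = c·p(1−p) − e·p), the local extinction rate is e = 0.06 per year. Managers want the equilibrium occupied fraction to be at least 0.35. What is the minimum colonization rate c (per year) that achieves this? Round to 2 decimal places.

p* = 1 − e/c ≥ 0.35 requires e/c ≤ 0.6500, i.e. c ≥ e/0.6500.
c_min = 0.06/0.6500 = 0.0923.

0.09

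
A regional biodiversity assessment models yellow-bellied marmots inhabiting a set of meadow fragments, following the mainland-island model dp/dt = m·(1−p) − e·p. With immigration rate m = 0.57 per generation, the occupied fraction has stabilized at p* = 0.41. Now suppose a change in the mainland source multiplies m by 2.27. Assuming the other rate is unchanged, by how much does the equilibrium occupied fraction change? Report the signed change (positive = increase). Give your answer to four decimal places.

0.2020

Balance m(1−p*) = e·p* gives e = m(1−p*)/p* = 0.57×0.59000/0.41000 = 0.82024.
New p* = m/(m+e) = 1.29390/(1.29390+0.82024) = 0.61202.
Δp* = 0.61202 − 0.41000 = +0.20202.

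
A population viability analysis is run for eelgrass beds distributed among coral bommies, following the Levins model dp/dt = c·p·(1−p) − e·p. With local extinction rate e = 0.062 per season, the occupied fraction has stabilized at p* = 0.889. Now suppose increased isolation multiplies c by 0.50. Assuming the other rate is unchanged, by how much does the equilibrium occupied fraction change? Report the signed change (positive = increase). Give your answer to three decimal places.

-0.111

Balance c(1−p*) = e gives c = e/(1 − 0.88900) = 0.062/0.11100 = 0.55856.
New p* = 1 − e/c = 1 − 0.06200/0.27928 = 0.77800.
Δp* = 0.77800 − 0.88900 = -0.11100.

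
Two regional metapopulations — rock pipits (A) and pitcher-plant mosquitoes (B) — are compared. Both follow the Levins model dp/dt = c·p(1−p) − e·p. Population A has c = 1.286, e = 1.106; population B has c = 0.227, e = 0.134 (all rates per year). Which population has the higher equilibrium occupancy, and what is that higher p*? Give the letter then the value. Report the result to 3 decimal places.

A: p*_A = 1 − 1.106/1.286 = 0.1400.
B: p*_B = 1 − 0.134/0.227 = 0.4097.
B is higher at 0.4097.

B, 0.410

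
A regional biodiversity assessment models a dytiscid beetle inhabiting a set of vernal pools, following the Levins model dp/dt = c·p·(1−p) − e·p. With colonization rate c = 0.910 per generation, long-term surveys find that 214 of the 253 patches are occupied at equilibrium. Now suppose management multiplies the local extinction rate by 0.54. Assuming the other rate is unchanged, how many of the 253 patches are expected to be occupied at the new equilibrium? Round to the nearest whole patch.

Observed p* = 214/253 = 0.84585.
Balance c(1−p*) = e gives e = 0.910×(1 − 0.84585) = 0.14028.
New p* = 1 − e/c = 1 − 0.07575/0.91000 = 0.91676.
Expected occupied = 253 × 0.91676 = 231.94 ≈ 232.

232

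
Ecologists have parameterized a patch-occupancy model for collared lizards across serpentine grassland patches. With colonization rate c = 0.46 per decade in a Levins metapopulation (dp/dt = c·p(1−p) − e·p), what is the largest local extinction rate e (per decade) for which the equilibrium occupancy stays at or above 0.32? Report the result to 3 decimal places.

1 − e/c ≥ 0.32 ⇒ e ≤ c(1 − 0.32) = 0.46 × 0.6800.
e_max = 0.3128.

0.313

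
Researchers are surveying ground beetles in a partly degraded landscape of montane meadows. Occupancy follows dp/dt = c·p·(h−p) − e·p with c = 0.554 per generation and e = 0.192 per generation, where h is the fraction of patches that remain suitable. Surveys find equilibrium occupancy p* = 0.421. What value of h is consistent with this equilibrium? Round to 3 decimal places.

0.768

At equilibrium c(h−p*) = e, so h = p* + e/c.
h = 0.421 + 0.192/0.554 = 0.421 + 0.3466 = 0.7676.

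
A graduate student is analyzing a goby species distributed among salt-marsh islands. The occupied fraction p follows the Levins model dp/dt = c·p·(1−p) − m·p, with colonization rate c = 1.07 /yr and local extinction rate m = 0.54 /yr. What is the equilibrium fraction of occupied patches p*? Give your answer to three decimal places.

Setting dp/dt = 0 and dividing through by p* gives c·(1−p*) = m.
So p* = 1 − m/c = 1 − 0.54/1.07 = 1 − 0.5047 = 0.4953.

0.495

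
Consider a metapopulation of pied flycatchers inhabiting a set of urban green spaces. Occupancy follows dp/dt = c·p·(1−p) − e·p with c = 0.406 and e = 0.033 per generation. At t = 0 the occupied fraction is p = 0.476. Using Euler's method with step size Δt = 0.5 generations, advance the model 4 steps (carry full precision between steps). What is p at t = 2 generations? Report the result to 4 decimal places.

0.6404

Update rule: p ← p + [c·p·(1−p) − e·p]·Δt with Δt = 0.5.
t = 0.5: p = 0.47600 + (+0.04278) = 0.51878
t = 1: p = 0.51878 + (+0.04212) = 0.56090
t = 1.5: p = 0.56090 + (+0.04074) = 0.60164
t = 2: p = 0.60164 + (+0.03873) = 0.64037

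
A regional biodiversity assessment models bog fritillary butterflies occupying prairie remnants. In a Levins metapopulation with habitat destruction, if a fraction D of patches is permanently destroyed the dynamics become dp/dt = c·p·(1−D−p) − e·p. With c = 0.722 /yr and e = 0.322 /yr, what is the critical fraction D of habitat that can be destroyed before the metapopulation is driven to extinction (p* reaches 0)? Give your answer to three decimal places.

The nontrivial equilibrium is p* = (1−D) − e/c; extinction occurs when this hits zero.
So D_crit = 1 − e/c = 1 − 0.322/0.722 = 1 − 0.4460 = 0.5540.
Note this equals the original equilibrium occupancy — the Levins extinction-debt result.

0.554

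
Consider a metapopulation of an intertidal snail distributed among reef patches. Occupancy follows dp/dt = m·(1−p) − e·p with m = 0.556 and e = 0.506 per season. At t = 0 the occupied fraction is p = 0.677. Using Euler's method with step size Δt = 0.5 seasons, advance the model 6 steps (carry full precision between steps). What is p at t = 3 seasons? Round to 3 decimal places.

0.525

Update rule: p ← p + [m·(1−p) − e·p]·Δt with Δt = 0.5.
p: 0.67700 → 0.59551  (Δp = -0.08149)
p: 0.59551 → 0.55730  (Δp = -0.03822)
p: 0.55730 → 0.53937  (Δp = -0.01792)
p: 0.53937 → 0.53097  (Δp = -0.00841)
p: 0.53097 → 0.52702  (Δp = -0.00394)
p: 0.52702 → 0.52517  (Δp = -0.00185)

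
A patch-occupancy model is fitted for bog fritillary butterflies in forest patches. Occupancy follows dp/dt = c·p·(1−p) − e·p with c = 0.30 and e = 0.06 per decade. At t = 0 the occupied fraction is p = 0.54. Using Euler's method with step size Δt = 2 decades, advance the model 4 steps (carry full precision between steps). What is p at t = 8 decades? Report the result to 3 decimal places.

0.764

Update rule: p ← p + [c·p·(1−p) − e·p]·Δt with Δt = 2.
t = 2: p = 0.54000 + (+0.08424) = 0.62424
t = 4: p = 0.62424 + (+0.06583) = 0.69007
t = 6: p = 0.69007 + (+0.04552) = 0.73559
t = 8: p = 0.73559 + (+0.02843) = 0.76401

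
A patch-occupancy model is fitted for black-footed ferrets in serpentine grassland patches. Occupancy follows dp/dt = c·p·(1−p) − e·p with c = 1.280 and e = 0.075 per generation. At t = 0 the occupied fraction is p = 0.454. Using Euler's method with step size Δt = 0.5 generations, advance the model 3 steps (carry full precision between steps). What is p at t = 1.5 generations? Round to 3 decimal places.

0.827

Update rule: p ← p + [c·p·(1−p) − e·p]·Δt with Δt = 0.5.
  1  |  dp/dt·Δt = +0.141621  |  p_1 = 0.595621
  2  |  dp/dt·Δt = +0.131812  |  p_2 = 0.727433
  3  |  dp/dt·Δt = +0.099617  |  p_3 = 0.827050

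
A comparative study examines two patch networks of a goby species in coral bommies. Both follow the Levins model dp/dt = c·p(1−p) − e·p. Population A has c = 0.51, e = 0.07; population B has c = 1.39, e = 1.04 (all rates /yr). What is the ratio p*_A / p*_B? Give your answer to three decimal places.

A: p*_A = 1 − 0.07/0.51 = 0.8627.
B: p*_B = 1 − 1.04/1.39 = 0.2518.
p*_A / p*_B = 0.8627/0.2518 = 3.4263.

3.426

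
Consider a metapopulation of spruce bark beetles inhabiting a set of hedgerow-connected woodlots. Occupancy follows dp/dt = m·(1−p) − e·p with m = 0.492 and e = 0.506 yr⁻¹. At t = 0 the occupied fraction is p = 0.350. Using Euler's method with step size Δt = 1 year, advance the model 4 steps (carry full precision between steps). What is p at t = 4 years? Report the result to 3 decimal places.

Update rule: p ← p + [m·(1−p) − e·p]·Δt with Δt = 1.
p: 0.35000 → 0.49270  (Δp = +0.14270)
p: 0.49270 → 0.49299  (Δp = +0.00029)
p: 0.49299 → 0.49299  (Δp = +0.00000)
p: 0.49299 → 0.49299  (Δp = +0.00000)

0.493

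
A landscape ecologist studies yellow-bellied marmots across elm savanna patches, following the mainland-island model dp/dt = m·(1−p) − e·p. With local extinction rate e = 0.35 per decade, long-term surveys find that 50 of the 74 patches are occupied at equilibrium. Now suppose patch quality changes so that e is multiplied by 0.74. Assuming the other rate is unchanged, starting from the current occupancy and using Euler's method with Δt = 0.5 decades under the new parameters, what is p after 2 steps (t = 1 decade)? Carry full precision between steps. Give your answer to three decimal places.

Observed p* = 50/74 = 0.67568.
Balance m(1−p*) = e·p* gives m = e·p*/(1−p*) = 0.35×0.67568/0.32432 = 0.72917.
Starting from p₀ = 0.67568; update p ← p + (dp/dt)·Δt with the new parameters.
p: 0.67568 → 0.70642  (Δp = +0.03074)
p: 0.70642 → 0.72197  (Δp = +0.01555)

0.722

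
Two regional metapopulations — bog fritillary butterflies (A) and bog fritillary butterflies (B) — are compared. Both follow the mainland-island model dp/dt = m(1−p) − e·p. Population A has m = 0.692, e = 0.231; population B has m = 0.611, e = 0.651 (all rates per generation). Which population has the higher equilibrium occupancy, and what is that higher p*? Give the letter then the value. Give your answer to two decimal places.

A: p*_A = m/(m+e) = 0.692/0.9230 = 0.7497.
B: p*_B = 0.611/1.2620 = 0.4842.
A is higher at 0.7497.

A, 0.75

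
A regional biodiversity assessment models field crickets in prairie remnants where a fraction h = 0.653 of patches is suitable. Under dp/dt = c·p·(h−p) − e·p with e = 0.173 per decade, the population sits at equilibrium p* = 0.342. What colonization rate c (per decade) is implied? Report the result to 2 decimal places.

0.56

At equilibrium c(h−p*) = e, so c = e/(h−p*).
c = 0.173/(0.653 − 0.342) = 0.173/0.3110 = 0.5563.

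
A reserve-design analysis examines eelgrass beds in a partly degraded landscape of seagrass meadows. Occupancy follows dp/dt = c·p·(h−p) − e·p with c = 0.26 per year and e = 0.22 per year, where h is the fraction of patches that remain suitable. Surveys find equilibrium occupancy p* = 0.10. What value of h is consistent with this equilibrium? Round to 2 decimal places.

0.95

At equilibrium c(h−p*) = e, so h = p* + e/c.
h = 0.10 + 0.22/0.26 = 0.10 + 0.8462 = 0.9462.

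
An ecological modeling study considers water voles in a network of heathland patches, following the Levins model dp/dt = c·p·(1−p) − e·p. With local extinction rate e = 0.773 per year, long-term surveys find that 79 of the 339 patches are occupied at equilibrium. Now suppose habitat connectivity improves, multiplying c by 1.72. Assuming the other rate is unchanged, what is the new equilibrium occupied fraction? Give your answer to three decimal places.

Observed p* = 79/339 = 0.23304.
Balance c(1−p*) = e gives c = e/(1 − 0.23304) = 0.773/0.76696 = 1.00788.
New p* = 1 − e/c = 1 − 0.77300/1.73355 = 0.55409.

0.554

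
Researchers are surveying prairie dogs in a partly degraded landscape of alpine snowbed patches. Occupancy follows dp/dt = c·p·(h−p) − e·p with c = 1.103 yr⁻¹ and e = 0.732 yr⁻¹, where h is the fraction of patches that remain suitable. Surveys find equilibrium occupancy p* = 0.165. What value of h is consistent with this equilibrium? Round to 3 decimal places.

At equilibrium c(h−p*) = e, so h = p* + e/c.
h = 0.165 + 0.732/1.103 = 0.165 + 0.6636 = 0.8286.

0.829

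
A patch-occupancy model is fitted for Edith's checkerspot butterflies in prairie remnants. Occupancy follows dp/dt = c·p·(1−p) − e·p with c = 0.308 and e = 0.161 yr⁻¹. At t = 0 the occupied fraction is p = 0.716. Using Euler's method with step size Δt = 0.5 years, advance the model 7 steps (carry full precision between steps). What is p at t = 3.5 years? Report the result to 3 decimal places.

Update rule: p ← p + [c·p·(1−p) − e·p]·Δt with Δt = 0.5.
step 1: Δp = -0.02632, p = 0.68968
step 2: Δp = -0.02256, p = 0.66712
step 3: Δp = -0.01950, p = 0.64761
step 4: Δp = -0.01699, p = 0.63063
step 5: Δp = -0.01489, p = 0.61573
step 6: Δp = -0.01313, p = 0.60260
step 7: Δp = -0.01163, p = 0.59097

0.591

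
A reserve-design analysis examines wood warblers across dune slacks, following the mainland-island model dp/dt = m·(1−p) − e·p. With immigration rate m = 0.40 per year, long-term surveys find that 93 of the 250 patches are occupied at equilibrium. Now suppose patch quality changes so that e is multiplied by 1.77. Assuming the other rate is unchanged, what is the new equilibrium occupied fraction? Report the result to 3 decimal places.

Observed p* = 93/250 = 0.37200.
Balance m(1−p*) = e·p* gives e = m(1−p*)/p* = 0.40×0.62800/0.37200 = 0.67527.
New p* = m/(m+e) = 0.40000/(0.40000+1.19523) = 0.25075.

0.251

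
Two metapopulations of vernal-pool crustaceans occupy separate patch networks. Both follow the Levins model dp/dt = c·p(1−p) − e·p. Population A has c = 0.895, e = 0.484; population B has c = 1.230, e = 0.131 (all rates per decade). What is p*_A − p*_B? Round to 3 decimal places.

-0.434

A: p*_A = 1 − 0.484/0.895 = 0.4592.
B: p*_B = 1 − 0.131/1.230 = 0.8935.
p*_A − p*_B = 0.4592 − 0.8935 = -0.4343.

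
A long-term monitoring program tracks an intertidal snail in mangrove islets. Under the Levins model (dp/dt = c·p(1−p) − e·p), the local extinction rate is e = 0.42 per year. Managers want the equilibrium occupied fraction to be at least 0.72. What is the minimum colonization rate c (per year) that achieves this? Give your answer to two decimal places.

1.50

p* = 1 − e/c ≥ 0.72 requires e/c ≤ 0.2800, i.e. c ≥ e/0.2800.
c_min = 0.42/0.2800 = 1.5000.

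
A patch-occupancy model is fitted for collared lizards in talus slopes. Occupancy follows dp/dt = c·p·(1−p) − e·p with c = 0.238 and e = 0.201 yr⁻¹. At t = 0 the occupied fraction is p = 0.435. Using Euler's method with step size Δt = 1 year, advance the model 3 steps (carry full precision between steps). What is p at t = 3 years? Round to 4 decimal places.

Update rule: p ← p + [c·p·(1−p) − e·p]·Δt with Δt = 1.
step 1: Δp = -0.02894, p = 0.40606
step 2: Δp = -0.02422, p = 0.38184
step 3: Δp = -0.02057, p = 0.36127

0.3613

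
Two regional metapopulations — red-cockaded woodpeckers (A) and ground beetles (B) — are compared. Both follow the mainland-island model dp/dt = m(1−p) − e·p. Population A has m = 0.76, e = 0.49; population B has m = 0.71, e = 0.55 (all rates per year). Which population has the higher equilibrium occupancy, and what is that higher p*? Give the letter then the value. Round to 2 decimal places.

A, 0.61

A: p*_A = m/(m+e) = 0.76/1.2500 = 0.6080.
B: p*_B = 0.71/1.2600 = 0.5635.
A is higher at 0.6080.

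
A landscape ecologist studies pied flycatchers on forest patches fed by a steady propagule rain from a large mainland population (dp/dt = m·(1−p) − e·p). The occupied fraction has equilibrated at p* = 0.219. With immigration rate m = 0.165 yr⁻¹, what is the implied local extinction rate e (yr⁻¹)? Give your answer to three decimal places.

0.588

At equilibrium m(1−p*) = e·p*, so e = m(1−p*)/p*.
e = 0.165 × 0.7810 / 0.219 = 0.5884.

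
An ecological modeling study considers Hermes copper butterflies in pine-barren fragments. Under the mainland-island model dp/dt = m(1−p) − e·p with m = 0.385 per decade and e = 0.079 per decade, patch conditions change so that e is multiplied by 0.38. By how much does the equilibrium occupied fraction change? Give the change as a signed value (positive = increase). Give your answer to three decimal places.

0.098

Before: p* = 0.385/(0.385+0.079) = 0.8297.
After: m = 0.385, e = 0.03002; p* = 0.385/0.4150 = 0.9277.
Δp* = 0.9277 − 0.8297 = +0.0979.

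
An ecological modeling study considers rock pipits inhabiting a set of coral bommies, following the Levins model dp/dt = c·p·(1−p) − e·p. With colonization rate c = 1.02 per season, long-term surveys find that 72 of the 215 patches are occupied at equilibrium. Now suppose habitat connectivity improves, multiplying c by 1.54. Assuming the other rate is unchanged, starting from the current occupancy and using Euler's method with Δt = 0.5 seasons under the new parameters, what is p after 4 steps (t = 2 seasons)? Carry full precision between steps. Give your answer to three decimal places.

Observed p* = 72/215 = 0.33488.
Balance c(1−p*) = e gives e = 1.02×(1 − 0.33488) = 0.67842.
Starting from p₀ = 0.33488; update p ← p + (dp/dt)·Δt with the new parameters.
  1  |  dp/dt·Δt = +0.061342  |  p_1 = 0.396225
  2  |  dp/dt·Δt = +0.053489  |  p_2 = 0.449714
  3  |  dp/dt·Δt = +0.041817  |  p_3 = 0.491531
  4  |  dp/dt·Δt = +0.029562  |  p_4 = 0.521093

0.521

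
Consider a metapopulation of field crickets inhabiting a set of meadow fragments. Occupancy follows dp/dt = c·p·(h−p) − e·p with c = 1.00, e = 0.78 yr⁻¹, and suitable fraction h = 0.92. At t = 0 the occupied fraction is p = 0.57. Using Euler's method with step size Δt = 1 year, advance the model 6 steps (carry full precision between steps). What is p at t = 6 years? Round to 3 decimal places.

0.185

Update rule: p ← p + [c·p·(h−p) − e·p]·Δt with Δt = 1.
p: 0.57000 → 0.32490  (Δp = -0.24510)
p: 0.32490 → 0.26483  (Δp = -0.06007)
p: 0.26483 → 0.23177  (Δp = -0.03306)
p: 0.23177 → 0.21050  (Δp = -0.02127)
p: 0.21050 → 0.19566  (Δp = -0.01484)
p: 0.19566 → 0.18477  (Δp = -0.01089)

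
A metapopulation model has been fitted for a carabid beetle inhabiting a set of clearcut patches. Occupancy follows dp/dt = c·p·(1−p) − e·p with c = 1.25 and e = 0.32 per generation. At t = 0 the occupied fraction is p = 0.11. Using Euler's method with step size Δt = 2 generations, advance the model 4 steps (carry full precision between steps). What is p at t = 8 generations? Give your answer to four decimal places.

Update rule: p ← p + [c·p·(1−p) − e·p]·Δt with Δt = 2.
step 1: Δp = +0.17435, p = 0.28435
step 2: Δp = +0.32675, p = 0.61110
step 3: Δp = +0.20303, p = 0.81414
step 4: Δp = -0.14275, p = 0.67138

0.6714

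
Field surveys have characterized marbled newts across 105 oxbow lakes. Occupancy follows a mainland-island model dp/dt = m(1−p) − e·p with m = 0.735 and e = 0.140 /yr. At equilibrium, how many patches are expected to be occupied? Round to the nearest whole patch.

88

p* = m/(m+e) = 0.735/0.8750 = 0.8400.
Expected occupied patches = N × p* = 105 × 0.8400 = 88.20 ≈ 88.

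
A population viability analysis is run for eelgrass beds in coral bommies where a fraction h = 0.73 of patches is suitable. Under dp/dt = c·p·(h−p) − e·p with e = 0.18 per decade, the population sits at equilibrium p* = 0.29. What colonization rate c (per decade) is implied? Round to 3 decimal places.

At equilibrium c(h−p*) = e, so c = e/(h−p*).
c = 0.18/(0.73 − 0.29) = 0.18/0.4400 = 0.4091.

0.409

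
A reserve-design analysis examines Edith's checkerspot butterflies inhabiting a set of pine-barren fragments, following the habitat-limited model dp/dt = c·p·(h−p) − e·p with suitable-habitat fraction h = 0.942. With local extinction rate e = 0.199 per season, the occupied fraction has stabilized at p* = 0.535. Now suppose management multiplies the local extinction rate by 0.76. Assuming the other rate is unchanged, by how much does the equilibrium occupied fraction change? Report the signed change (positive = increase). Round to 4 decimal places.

0.0977

Balance c(h−p*) = e gives c = e/(0.942 − 0.53500) = 0.199/0.40700 = 0.48894.
New p* = 0.942 − e/c = 0.942 − 0.15124/0.48894 = 0.63268.
Δp* = 0.63268 − 0.53500 = +0.09768.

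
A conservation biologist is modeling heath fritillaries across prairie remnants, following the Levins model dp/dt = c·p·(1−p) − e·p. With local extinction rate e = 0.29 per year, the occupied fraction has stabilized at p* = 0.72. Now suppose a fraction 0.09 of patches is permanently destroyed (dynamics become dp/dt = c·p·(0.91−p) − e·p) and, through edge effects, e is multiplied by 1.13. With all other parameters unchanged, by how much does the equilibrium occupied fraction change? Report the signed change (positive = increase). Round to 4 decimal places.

-0.1264

Balance c(1−p*) = e gives c = e/(1 − 0.72000) = 0.29/0.28000 = 1.03571.
New p* = 0.91 − e/c = 0.91 − 0.32770/1.03571 = 0.59360.
Δp* = 0.59360 − 0.72000 = -0.12640.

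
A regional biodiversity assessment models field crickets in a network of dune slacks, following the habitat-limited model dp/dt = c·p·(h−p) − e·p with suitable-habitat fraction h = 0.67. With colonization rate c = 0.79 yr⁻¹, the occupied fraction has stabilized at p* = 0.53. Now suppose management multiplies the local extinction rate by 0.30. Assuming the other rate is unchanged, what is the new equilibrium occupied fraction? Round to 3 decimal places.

Balance c(h−p*) = e gives e = 0.79×(0.67 − 0.53000) = 0.11060.
New p* = 0.67 − e/c = 0.67 − 0.03318/0.79000 = 0.62800.

0.628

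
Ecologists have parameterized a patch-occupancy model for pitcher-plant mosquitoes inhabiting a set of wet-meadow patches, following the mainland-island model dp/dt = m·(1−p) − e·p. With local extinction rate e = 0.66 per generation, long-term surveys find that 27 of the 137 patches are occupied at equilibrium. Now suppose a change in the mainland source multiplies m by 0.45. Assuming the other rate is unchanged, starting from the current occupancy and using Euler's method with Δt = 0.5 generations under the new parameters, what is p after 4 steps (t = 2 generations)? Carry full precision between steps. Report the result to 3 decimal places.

0.115

Observed p* = 27/137 = 0.19708.
Balance m(1−p*) = e·p* gives m = e·p*/(1−p*) = 0.66×0.19708/0.80292 = 0.16200.
Starting from p₀ = 0.19708; update p ← p + (dp/dt)·Δt with the new parameters.
t = 0.5: p = 0.19708 + (-0.03577) = 0.16131
t = 1: p = 0.16131 + (-0.02266) = 0.13865
t = 1.5: p = 0.13865 + (-0.01436) = 0.12429
t = 2: p = 0.12429 + (-0.00910) = 0.11519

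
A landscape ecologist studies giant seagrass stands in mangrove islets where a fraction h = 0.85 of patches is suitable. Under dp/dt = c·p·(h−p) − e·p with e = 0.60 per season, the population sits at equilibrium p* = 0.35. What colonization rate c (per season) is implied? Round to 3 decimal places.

1.200

At equilibrium c(h−p*) = e, so c = e/(h−p*).
c = 0.60/(0.85 − 0.35) = 0.60/0.5000 = 1.2000.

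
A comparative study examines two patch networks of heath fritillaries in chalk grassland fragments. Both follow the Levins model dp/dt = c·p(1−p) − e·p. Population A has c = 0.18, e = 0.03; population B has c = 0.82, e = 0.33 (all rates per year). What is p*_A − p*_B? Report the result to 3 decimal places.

0.236

A: p*_A = 1 − 0.03/0.18 = 0.8333.
B: p*_B = 1 − 0.33/0.82 = 0.5976.
p*_A − p*_B = 0.8333 − 0.5976 = 0.2358.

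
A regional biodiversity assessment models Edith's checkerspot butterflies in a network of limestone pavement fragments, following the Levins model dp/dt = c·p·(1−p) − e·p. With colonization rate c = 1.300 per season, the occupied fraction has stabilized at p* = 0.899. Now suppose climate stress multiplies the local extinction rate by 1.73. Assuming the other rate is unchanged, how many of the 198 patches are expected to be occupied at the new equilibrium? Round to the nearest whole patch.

163

Balance c(1−p*) = e gives e = 1.300×(1 − 0.89900) = 0.13130.
New p* = 1 − e/c = 1 − 0.22715/1.30000 = 0.82527.
Expected occupied = 198 × 0.82527 = 163.40 ≈ 163.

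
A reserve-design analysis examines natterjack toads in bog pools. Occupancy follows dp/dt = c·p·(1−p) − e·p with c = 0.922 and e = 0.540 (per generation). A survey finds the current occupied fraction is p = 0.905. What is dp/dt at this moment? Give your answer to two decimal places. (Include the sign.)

-0.41

Colonization term: c·p·(1−p) = 0.922×0.905×0.0950 = 0.07927.
Extinction term: e·p = 0.48870.
dp/dt = 0.07927 − 0.48870 = -0.40943.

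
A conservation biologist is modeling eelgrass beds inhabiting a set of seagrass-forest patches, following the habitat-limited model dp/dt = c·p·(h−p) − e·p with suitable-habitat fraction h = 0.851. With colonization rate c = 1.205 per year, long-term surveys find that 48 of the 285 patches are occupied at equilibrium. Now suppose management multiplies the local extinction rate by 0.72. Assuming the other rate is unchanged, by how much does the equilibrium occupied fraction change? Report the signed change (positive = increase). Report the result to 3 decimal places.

Observed p* = 48/285 = 0.16842.
Balance c(h−p*) = e gives e = 1.205×(0.851 − 0.16842) = 0.82251.
New p* = 0.851 − e/c = 0.851 − 0.59221/1.20500 = 0.35954.
Δp* = 0.35954 − 0.16842 = +0.19112.

0.191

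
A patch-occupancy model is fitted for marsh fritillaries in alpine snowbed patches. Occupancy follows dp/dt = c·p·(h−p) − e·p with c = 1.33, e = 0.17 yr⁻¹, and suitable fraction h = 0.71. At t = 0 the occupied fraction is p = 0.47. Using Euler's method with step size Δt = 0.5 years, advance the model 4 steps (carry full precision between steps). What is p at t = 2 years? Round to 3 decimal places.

0.561

Update rule: p ← p + [c·p·(h−p) − e·p]·Δt with Δt = 0.5.
  1  |  dp/dt·Δt = +0.035062  |  p_1 = 0.505062
  2  |  dp/dt·Δt = +0.025901  |  p_2 = 0.530963
  3  |  dp/dt·Δt = +0.018084  |  p_3 = 0.549048
  4  |  dp/dt·Δt = +0.012097  |  p_4 = 0.561145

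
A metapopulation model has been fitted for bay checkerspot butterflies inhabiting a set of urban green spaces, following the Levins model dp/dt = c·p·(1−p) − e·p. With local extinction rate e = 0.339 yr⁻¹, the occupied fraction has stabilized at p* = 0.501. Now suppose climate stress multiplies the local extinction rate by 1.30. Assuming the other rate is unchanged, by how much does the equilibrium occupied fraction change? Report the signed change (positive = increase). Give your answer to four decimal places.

-0.1497

Balance c(1−p*) = e gives c = e/(1 − 0.50100) = 0.339/0.49900 = 0.67936.
New p* = 1 − e/c = 1 − 0.44070/0.67936 = 0.35130.
Δp* = 0.35130 − 0.50100 = -0.14970.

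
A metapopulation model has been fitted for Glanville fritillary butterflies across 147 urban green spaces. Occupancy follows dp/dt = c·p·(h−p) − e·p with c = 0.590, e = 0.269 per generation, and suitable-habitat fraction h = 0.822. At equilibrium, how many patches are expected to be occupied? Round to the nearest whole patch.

p* = h − e/c = 0.822 − 0.4559 = 0.3661.
Expected occupied patches = N × p* = 147 × 0.3661 = 53.81 ≈ 54.

54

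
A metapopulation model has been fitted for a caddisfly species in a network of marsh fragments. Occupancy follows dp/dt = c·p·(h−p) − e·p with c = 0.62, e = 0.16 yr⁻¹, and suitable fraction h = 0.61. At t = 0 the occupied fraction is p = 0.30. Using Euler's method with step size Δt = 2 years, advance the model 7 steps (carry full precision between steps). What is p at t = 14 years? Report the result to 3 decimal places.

0.351

Update rule: p ← p + [c·p·(h−p) − e·p]·Δt with Δt = 2.
step 1: Δp = +0.01932, p = 0.31932
step 2: Δp = +0.01291, p = 0.33223
step 3: Δp = +0.00812, p = 0.34035
step 4: Δp = +0.00489, p = 0.34524
step 5: Δp = +0.00287, p = 0.34811
step 6: Δp = +0.00165, p = 0.34976
step 7: Δp = +0.00094, p = 0.35070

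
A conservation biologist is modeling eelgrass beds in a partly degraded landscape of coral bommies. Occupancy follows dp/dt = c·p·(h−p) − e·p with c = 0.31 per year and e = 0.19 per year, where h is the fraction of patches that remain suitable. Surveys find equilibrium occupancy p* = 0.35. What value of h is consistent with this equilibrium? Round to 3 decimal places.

At equilibrium c(h−p*) = e, so h = p* + e/c.
h = 0.35 + 0.19/0.31 = 0.35 + 0.6129 = 0.9629.

0.963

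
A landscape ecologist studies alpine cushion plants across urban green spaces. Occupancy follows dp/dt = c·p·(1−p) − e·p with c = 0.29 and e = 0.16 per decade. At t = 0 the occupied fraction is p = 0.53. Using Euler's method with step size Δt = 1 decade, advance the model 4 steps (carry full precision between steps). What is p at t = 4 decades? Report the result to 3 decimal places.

Update rule: p ← p + [c·p·(1−p) − e·p]·Δt with Δt = 1.
step 1: Δp = -0.01256, p = 0.51744
step 2: Δp = -0.01038, p = 0.50706
step 3: Δp = -0.00864, p = 0.49842
step 4: Δp = -0.00725, p = 0.49117

0.491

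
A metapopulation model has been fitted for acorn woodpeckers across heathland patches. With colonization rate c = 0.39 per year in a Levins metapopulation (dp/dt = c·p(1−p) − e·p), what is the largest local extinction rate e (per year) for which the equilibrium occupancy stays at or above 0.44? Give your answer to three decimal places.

1 − e/c ≥ 0.44 ⇒ e ≤ c(1 − 0.44) = 0.39 × 0.5600.
e_max = 0.2184.

0.218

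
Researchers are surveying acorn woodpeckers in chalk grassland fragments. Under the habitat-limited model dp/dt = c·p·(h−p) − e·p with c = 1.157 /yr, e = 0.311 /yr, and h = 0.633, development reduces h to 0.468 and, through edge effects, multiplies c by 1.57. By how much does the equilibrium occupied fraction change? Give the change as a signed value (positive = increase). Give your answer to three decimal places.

Before: p* = h − e/c = 0.633 − 0.311/1.157 = 0.633 − 0.2688 = 0.3642.
After: c = 1.81649, e = 0.311, h = 0.468; p* = 0.468 − 0.311/1.81649 = 0.2968.
Δp* = 0.2968 − 0.3642 = -0.0674.

-0.067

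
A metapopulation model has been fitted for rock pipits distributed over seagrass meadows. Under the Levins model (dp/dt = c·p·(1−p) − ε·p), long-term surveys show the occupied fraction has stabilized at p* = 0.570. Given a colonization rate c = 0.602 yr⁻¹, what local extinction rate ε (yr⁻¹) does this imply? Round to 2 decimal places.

At equilibrium c(1−p*) = ε.
ε = 0.602 × (1 − 0.570) = 0.602 × 0.4300 = 0.2589.

0.26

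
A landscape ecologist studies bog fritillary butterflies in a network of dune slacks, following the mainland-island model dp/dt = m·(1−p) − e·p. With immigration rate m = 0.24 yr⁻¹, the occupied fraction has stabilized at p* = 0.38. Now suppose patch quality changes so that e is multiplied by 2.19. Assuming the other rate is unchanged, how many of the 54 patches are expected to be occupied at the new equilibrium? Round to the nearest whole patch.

12

Balance m(1−p*) = e·p* gives e = m(1−p*)/p* = 0.24×0.62000/0.38000 = 0.39158.
New p* = m/(m+e) = 0.24000/(0.24000+0.85756) = 0.21867.
Expected occupied = 54 × 0.21867 = 11.81 ≈ 12.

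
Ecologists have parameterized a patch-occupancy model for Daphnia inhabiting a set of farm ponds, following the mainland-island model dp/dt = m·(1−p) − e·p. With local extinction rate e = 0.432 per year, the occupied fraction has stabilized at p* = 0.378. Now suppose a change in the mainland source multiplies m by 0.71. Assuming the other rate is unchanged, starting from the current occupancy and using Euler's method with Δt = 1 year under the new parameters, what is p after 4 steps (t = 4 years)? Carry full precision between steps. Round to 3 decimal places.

Balance m(1−p*) = e·p* gives m = e·p*/(1−p*) = 0.432×0.37800/0.62200 = 0.26253.
Starting from p₀ = 0.37800; update p ← p + (dp/dt)·Δt with the new parameters.
  1  |  dp/dt·Δt = -0.047356  |  p_1 = 0.330644
  2  |  dp/dt·Δt = -0.018071  |  p_2 = 0.312573
  3  |  dp/dt·Δt = -0.006896  |  p_3 = 0.305677
  4  |  dp/dt·Δt = -0.002631  |  p_4 = 0.303046

0.303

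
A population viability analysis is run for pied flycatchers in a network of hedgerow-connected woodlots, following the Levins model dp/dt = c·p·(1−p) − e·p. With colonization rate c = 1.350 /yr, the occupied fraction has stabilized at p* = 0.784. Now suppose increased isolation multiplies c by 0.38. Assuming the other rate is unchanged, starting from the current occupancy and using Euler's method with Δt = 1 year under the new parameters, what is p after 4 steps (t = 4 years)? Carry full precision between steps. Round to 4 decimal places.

0.5041

Balance c(1−p*) = e gives e = 1.350×(1 − 0.78400) = 0.29160.
Starting from p₀ = 0.78400; update p ← p + (dp/dt)·Δt with the new parameters.
step 1: Δp = -0.14174, p = 0.64226
step 2: Δp = -0.06941, p = 0.57284
step 3: Δp = -0.04151, p = 0.53133
step 4: Δp = -0.02719, p = 0.50414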